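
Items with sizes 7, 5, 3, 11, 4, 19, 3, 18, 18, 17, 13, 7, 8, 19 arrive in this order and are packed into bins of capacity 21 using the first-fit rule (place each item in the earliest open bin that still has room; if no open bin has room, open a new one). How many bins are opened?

8

  7 → bin 1 (new)  [load 7/21]
  5 → bin 1  [load 12/21]
  3 → bin 1  [load 15/21]
  11 → bin 2 (new)  [load 11/21]
  4 → bin 1  [load 19/21]
  19 → bin 3 (new)  [load 19/21]
  3 → bin 2  [load 14/21]
  18 → bin 4 (new)  [load 18/21]
  18 → bin 5 (new)  [load 18/21]
  17 → bin 6 (new)  [load 17/21]
  13 → bin 7 (new)  [load 13/21]
  7 → bin 2  [load 21/21]
  8 → bin 7  [load 21/21]
  19 → bin 8 (new)  [load 19/21]
8 bins opened.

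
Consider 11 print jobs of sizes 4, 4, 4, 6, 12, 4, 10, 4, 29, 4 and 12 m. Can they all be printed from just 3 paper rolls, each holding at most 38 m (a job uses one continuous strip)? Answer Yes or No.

A valid assignment using 3 paper rolls:
  roll 1: 29 + 6 = 35
  roll 2: 12 + 12 + 10 + 4 = 38
  roll 3: 4 + 4 + 4 + 4 + 4 = 20
Every load is within 38 m, so 3 paper rolls suffice.

Yes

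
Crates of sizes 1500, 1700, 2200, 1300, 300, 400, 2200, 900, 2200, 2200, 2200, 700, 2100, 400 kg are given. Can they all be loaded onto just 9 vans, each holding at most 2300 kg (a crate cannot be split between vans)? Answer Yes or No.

Total = 20300 kg; ⌈20300/2300⌉ = 9.
The bound of 9 does not rule out 9, but exhaustive search shows no assignment into 9 vans of capacity 2300 kg exists — the minimum is 10.

No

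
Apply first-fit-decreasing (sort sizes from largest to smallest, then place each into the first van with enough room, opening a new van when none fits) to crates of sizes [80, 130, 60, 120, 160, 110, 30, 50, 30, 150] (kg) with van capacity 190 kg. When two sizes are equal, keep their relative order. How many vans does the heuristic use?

5

Sorted descending: 160, 150, 130, 120, 110, 80, 60, 50, 30, 30.
  160 → van 1 (new)  [load 160/190]
  150 → van 2 (new)  [load 150/190]
  130 → van 3 (new)  [load 130/190]
  120 → van 4 (new)  [load 120/190]
  110 → van 5 (new)  [load 110/190]
  80 → van 5  [load 190/190]
  60 → van 3  [load 190/190]
  50 → van 4  [load 170/190]
  30 → van 1  [load 190/190]
  30 → van 2  [load 180/190]
5 vans opened.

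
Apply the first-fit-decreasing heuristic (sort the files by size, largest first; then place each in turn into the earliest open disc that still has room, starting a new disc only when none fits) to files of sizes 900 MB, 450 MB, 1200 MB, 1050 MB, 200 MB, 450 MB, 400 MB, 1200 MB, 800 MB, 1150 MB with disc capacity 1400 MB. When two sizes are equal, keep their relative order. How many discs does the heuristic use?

Sorted descending: 1200, 1200, 1150, 1050, 900, 800, 450, 450, 400, 200.
  1200 → disc 1 (new)  [load 1200/1400]
  1200 → disc 2 (new)  [load 1200/1400]
  1150 → disc 3 (new)  [load 1150/1400]
  1050 → disc 4 (new)  [load 1050/1400]
  900 → disc 5 (new)  [load 900/1400]
  800 → disc 6 (new)  [load 800/1400]
  450 → disc 5  [load 1350/1400]
  450 → disc 6  [load 1250/1400]
  400 → disc 7 (new)  [load 400/1400]
  200 → disc 1  [load 1400/1400]
7 discs opened.

7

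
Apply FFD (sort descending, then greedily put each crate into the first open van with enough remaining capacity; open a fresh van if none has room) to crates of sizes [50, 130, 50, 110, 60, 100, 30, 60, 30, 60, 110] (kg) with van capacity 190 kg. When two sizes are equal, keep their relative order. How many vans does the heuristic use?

Sorted descending: 130, 110, 110, 100, 60, 60, 60, 50, 50, 30, 30.
  130 → van 1 (new)  [load 130/190]
  110 → van 2 (new)  [load 110/190]
  110 → van 3 (new)  [load 110/190]
  100 → van 4 (new)  [load 100/190]
  60 → van 1  [load 190/190]
  60 → van 2  [load 170/190]
  60 → van 3  [load 170/190]
  50 → van 4  [load 150/190]
  50 → van 5 (new)  [load 50/190]
  30 → van 4  [load 180/190]
  30 → van 5  [load 80/190]
5 vans opened.

5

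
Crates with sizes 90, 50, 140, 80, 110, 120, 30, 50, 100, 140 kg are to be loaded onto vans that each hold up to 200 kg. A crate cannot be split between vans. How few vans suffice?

Total = 140 + 140 + 120 + 110 + 100 + 90 + 80 + 50 + 50 + 30 = 910 kg.
Lower bound: ⌈910/200⌉ = 5 vans.
A packing using 5 vans:
  van 1: 140 + 50 = 190
  van 2: 140 + 50 = 190
  van 3: 120 + 80 = 200
  van 4: 110 + 90 = 200
  van 5: 100 + 30 = 130
This matches the lower bound, so 5 is optimal.

5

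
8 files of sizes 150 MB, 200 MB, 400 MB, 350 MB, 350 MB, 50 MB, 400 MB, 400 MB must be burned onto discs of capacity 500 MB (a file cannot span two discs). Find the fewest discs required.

6

Total = 400 + 400 + 400 + 350 + 350 + 200 + 150 + 50 = 2300 MB.
Lower bound: ⌈2300/500⌉ = 5 discs.
A packing using 6 discs:
  disc 1: 400 + 50 = 450
  disc 2: 400 = 400
  disc 3: 400 = 400
  disc 4: 350 + 150 = 500
  disc 5: 350 = 350
  disc 6: 200 = 200
No arrangement into 5 discs stays within capacity, so 6 is optimal.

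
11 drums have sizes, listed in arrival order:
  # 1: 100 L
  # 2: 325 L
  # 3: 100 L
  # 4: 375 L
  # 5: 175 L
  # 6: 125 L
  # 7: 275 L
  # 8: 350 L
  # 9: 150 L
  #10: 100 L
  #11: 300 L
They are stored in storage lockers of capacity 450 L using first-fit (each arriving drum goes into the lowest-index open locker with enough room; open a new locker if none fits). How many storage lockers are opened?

  100 → locker 1 (new)  [load 100/450]
  325 → locker 1  [load 425/450]
  100 → locker 2 (new)  [load 100/450]
  375 → locker 3 (new)  [load 375/450]
  175 → locker 2  [load 275/450]
  125 → locker 2  [load 400/450]
  275 → locker 4 (new)  [load 275/450]
  350 → locker 5 (new)  [load 350/450]
  150 → locker 4  [load 425/450]
  100 → locker 5  [load 450/450]
  300 → locker 6 (new)  [load 300/450]
6 storage lockers opened.

6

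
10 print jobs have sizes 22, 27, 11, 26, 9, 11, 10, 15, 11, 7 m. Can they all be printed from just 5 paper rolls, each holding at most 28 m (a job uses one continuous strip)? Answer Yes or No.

No

Total = 149 m; ⌈149/28⌉ = 6.
At least 6 paper rolls are required, but only 5 are allowed.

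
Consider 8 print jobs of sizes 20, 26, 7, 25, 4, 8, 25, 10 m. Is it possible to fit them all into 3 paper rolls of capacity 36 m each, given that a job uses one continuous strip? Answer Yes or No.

No

Total = 125 m; ⌈125/36⌉ = 4.
At least 4 paper rolls are required, but only 3 are allowed.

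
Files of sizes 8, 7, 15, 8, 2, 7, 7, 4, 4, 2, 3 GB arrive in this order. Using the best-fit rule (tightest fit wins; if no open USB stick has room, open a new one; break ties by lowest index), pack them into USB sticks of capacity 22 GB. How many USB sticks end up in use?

  8 → USB stick 1 (new)  [load 8/22]
  7 → USB stick 1  [load 15/22]
  15 → USB stick 2 (new)  [load 15/22]
  8 → USB stick 3 (new)  [load 8/22]
  2 → USB stick 1  [load 17/22]
  7 → USB stick 2  [load 22/22]
  7 → USB stick 3  [load 15/22]
  4 → USB stick 1  [load 21/22]
  4 → USB stick 3  [load 19/22]
  2 → USB stick 3  [load 21/22]
  3 → USB stick 4 (new)  [load 3/22]
4 USB sticks opened.

4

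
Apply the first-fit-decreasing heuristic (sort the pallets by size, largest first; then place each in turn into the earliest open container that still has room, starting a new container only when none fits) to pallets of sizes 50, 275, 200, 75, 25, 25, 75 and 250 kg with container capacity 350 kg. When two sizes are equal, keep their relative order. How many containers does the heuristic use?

3

Sorted descending: 275, 250, 200, 75, 75, 50, 25, 25.
  275 → container 1 (new)  [load 275/350]
  250 → container 2 (new)  [load 250/350]
  200 → container 3 (new)  [load 200/350]
  75 → container 1  [load 350/350]
  75 → container 2  [load 325/350]
  50 → container 3  [load 250/350]
  25 → container 2  [load 350/350]
  25 → container 3  [load 275/350]
3 containers opened.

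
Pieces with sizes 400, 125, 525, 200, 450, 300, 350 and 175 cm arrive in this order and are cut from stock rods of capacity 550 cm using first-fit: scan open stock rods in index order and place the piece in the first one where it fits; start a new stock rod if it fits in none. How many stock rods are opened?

5

  400 → stock rod 1 (new)  [load 400/550]
  125 → stock rod 1  [load 525/550]
  525 → stock rod 2 (new)  [load 525/550]
  200 → stock rod 3 (new)  [load 200/550]
  450 → stock rod 4 (new)  [load 450/550]
  300 → stock rod 3  [load 500/550]
  350 → stock rod 5 (new)  [load 350/550]
  175 → stock rod 5  [load 525/550]
5 stock rods opened.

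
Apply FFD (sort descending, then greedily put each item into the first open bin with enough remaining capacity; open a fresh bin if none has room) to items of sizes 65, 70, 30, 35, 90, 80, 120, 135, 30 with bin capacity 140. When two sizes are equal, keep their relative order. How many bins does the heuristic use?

Sorted descending: 135, 120, 90, 80, 70, 65, 35, 30, 30.
  135 → bin 1 (new)  [load 135/140]
  120 → bin 2 (new)  [load 120/140]
  90 → bin 3 (new)  [load 90/140]
  80 → bin 4 (new)  [load 80/140]
  70 → bin 5 (new)  [load 70/140]
  65 → bin 5  [load 135/140]
  35 → bin 3  [load 125/140]
  30 → bin 4  [load 110/140]
  30 → bin 4  [load 140/140]
5 bins opened.

5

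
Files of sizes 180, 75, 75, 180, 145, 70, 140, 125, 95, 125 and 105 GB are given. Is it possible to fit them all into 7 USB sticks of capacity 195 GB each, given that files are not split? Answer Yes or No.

No

Total = 1315 GB; ⌈1315/195⌉ = 7.
The bound of 7 does not rule out 7, but exhaustive search shows no assignment into 7 USB sticks of capacity 195 GB exists — the minimum is 8.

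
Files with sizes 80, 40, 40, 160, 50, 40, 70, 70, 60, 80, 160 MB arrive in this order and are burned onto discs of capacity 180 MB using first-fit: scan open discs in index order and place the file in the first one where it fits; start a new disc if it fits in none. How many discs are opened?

6

  80 → disc 1 (new)  [load 80/180]
  40 → disc 1  [load 120/180]
  40 → disc 1  [load 160/180]
  160 → disc 2 (new)  [load 160/180]
  50 → disc 3 (new)  [load 50/180]
  40 → disc 3  [load 90/180]
  70 → disc 3  [load 160/180]
  70 → disc 4 (new)  [load 70/180]
  60 → disc 4  [load 130/180]
  80 → disc 5 (new)  [load 80/180]
  160 → disc 6 (new)  [load 160/180]
6 discs opened.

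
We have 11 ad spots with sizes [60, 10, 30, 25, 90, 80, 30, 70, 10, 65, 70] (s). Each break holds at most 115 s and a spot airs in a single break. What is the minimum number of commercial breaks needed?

Total = 90 + 80 + 70 + 70 + 65 + 60 + 30 + 30 + 25 + 10 + 10 = 540 s.
Lower bound: ⌈540/115⌉ = 5 commercial breaks.
Also, 6 ad spots each exceed 115/2 s, and no two of those can share a break, so at least 6 commercial breaks are needed.
A packing using 6 commercial breaks:
  break 1: 90 + 25 = 115
  break 2: 80 + 30 = 110
  break 3: 70 + 30 + 10 = 110
  break 4: 70 + 10 = 80
  break 5: 65 = 65
  break 6: 60 = 60
This matches the lower bound, so 6 is optimal.

6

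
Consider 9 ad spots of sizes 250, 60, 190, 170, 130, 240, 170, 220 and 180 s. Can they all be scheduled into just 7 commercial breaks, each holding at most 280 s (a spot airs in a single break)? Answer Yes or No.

Total = 1610 s; ⌈1610/280⌉ = 6.
7 ad spots each exceed half the capacity and cannot share a break, forcing at least 7 commercial breaks.
The bound of 7 does not rule out 7, but exhaustive search shows no assignment into 7 commercial breaks of capacity 280 s exists — the minimum is 8.

No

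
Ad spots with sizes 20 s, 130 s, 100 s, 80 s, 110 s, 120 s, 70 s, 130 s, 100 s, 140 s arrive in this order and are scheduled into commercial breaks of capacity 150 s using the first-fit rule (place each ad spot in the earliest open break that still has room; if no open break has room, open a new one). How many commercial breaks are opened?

8

  20 → break 1 (new)  [load 20/150]
  130 → break 1  [load 150/150]
  100 → break 2 (new)  [load 100/150]
  80 → break 3 (new)  [load 80/150]
  110 → break 4 (new)  [load 110/150]
  120 → break 5 (new)  [load 120/150]
  70 → break 3  [load 150/150]
  130 → break 6 (new)  [load 130/150]
  100 → break 7 (new)  [load 100/150]
  140 → break 8 (new)  [load 140/150]
8 commercial breaks opened.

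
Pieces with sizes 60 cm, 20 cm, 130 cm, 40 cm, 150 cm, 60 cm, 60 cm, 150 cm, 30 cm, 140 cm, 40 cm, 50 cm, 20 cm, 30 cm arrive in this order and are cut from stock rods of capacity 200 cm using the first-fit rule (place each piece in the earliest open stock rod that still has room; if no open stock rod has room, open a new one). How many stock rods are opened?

6

  60 → stock rod 1 (new)  [load 60/200]
  20 → stock rod 1  [load 80/200]
  130 → stock rod 2 (new)  [load 130/200]
  40 → stock rod 1  [load 120/200]
  150 → stock rod 3 (new)  [load 150/200]
  60 → stock rod 1  [load 180/200]
  60 → stock rod 2  [load 190/200]
  150 → stock rod 4 (new)  [load 150/200]
  30 → stock rod 3  [load 180/200]
  140 → stock rod 5 (new)  [load 140/200]
  40 → stock rod 4  [load 190/200]
  50 → stock rod 5  [load 190/200]
  20 → stock rod 1  [load 200/200]
  30 → stock rod 6 (new)  [load 30/200]
6 stock rods opened.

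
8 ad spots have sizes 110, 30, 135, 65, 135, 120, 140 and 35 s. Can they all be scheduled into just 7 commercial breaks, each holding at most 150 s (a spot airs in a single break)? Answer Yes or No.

A valid assignment using 6 commercial breaks:
  break 1: 140 = 140
  break 2: 135 = 135
  break 3: 135 = 135
  break 4: 120 + 30 = 150
  break 5: 110 + 35 = 145
  break 6: 65 = 65
That uses only 6 ≤ 7, so 7 commercial breaks are enough.

Yes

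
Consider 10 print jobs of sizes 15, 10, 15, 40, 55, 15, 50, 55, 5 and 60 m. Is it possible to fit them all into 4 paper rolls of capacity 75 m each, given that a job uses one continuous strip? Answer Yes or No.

No

Total = 320 m; ⌈320/75⌉ = 5.
At least 5 paper rolls are required, but only 4 are allowed.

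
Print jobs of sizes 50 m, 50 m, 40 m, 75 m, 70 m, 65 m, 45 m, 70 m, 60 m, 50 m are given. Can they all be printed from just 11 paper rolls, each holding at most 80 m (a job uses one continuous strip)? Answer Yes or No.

Yes

A valid assignment using 10 paper rolls:
  roll 1: 75 = 75
  roll 2: 70 = 70
  roll 3: 70 = 70
  roll 4: 65 = 65
  roll 5: 60 = 60
  roll 6: 50 = 50
  roll 7: 50 = 50
  roll 8: 50 = 50
  roll 9: 45 = 45
  roll 10: 40 = 40
That uses only 10 ≤ 11, so 11 paper rolls are enough.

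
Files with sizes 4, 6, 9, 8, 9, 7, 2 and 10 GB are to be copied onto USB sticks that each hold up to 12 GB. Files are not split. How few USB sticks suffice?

6

Total = 10 + 9 + 9 + 8 + 7 + 6 + 4 + 2 = 55 GB.
Lower bound: ⌈55/12⌉ = 5 USB sticks.
A packing using 6 USB sticks:
  USB stick 1: 10 + 2 = 12
  USB stick 2: 9 = 9
  USB stick 3: 9 = 9
  USB stick 4: 8 + 4 = 12
  USB stick 5: 7 = 7
  USB stick 6: 6 = 6
No arrangement into 5 USB sticks stays within capacity, so 6 is optimal.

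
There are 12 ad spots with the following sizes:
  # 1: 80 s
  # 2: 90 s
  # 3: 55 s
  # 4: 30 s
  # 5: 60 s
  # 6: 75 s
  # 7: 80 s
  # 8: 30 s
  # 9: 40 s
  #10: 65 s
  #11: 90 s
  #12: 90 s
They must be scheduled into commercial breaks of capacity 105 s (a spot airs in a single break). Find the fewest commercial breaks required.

Total = 90 + 90 + 90 + 80 + 80 + 75 + 65 + 60 + 55 + 40 + 30 + 30 = 785 s.
Lower bound: ⌈785/105⌉ = 8 commercial breaks.
Also, 9 ad spots each exceed 105/2 s, and no two of those can share a break, so at least 9 commercial breaks are needed.
A packing using 9 commercial breaks:
  break 1: 90 = 90
  break 2: 90 = 90
  break 3: 90 = 90
  break 4: 80 = 80
  break 5: 80 = 80
  break 6: 75 + 30 = 105
  break 7: 65 + 40 = 105
  break 8: 60 + 30 = 90
  break 9: 55 = 55
This matches the lower bound, so 9 is optimal.

9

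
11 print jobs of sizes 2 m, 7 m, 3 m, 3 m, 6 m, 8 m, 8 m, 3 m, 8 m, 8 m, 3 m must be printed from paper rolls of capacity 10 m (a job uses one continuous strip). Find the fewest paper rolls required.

7

Total = 8 + 8 + 8 + 8 + 7 + 6 + 3 + 3 + 3 + 3 + 2 = 59 m.
Lower bound: ⌈59/10⌉ = 6 paper rolls.
A packing using 7 paper rolls:
  roll 1: 8 + 2 = 10
  roll 2: 8 = 8
  roll 3: 8 = 8
  roll 4: 8 = 8
  roll 5: 7 + 3 = 10
  roll 6: 6 + 3 = 9
  roll 7: 3 + 3 = 6
No arrangement into 6 paper rolls stays within capacity, so 7 is optimal.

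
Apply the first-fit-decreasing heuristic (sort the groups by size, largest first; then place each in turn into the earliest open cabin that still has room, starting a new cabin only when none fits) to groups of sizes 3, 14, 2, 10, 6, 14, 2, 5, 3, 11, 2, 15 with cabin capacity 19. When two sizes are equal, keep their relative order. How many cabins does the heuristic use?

5

Sorted descending: 15, 14, 14, 11, 10, 6, 5, 3, 3, 2, 2, 2.
  15 → cabin 1 (new)  [load 15/19]
  14 → cabin 2 (new)  [load 14/19]
  14 → cabin 3 (new)  [load 14/19]
  11 → cabin 4 (new)  [load 11/19]
  10 → cabin 5 (new)  [load 10/19]
  6 → cabin 4  [load 17/19]
  5 → cabin 2  [load 19/19]
  3 → cabin 1  [load 18/19]
  3 → cabin 3  [load 17/19]
  2 → cabin 3  [load 19/19]
  2 → cabin 4  [load 19/19]
  2 → cabin 5  [load 12/19]
5 cabins opened.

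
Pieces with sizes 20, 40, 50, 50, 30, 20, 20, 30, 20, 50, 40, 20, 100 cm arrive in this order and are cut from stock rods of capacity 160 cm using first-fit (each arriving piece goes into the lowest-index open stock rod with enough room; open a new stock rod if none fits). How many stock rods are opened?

  20 → stock rod 1 (new)  [load 20/160]
  40 → stock rod 1  [load 60/160]
  50 → stock rod 1  [load 110/160]
  50 → stock rod 1  [load 160/160]
  30 → stock rod 2 (new)  [load 30/160]
  20 → stock rod 2  [load 50/160]
  20 → stock rod 2  [load 70/160]
  30 → stock rod 2  [load 100/160]
  20 → stock rod 2  [load 120/160]
  50 → stock rod 3 (new)  [load 50/160]
  40 → stock rod 2  [load 160/160]
  20 → stock rod 3  [load 70/160]
  100 → stock rod 4 (new)  [load 100/160]
4 stock rods opened.

4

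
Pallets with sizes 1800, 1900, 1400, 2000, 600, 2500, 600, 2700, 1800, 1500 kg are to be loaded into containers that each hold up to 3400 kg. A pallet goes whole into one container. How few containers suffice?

6

Total = 2700 + 2500 + 2000 + 1900 + 1800 + 1800 + 1500 + 1400 + 600 + 600 = 16800 kg.
Lower bound: ⌈16800/3400⌉ = 5 containers.
Also, 6 pallets each exceed 1700 kg, and no two of those can share a container, so at least 6 containers are needed.
A packing using 6 containers:
  container 1: 2700 + 600 = 3300
  container 2: 2500 + 600 = 3100
  container 3: 2000 + 1400 = 3400
  container 4: 1900 + 1500 = 3400
  container 5: 1800 = 1800
  container 6: 1800 = 1800
This matches the lower bound, so 6 is optimal.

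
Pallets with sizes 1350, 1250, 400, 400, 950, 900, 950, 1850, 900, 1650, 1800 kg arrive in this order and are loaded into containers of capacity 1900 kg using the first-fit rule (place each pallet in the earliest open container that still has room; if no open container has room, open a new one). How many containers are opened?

7

  1350 → container 1 (new)  [load 1350/1900]
  1250 → container 2 (new)  [load 1250/1900]
  400 → container 1  [load 1750/1900]
  400 → container 2  [load 1650/1900]
  950 → container 3 (new)  [load 950/1900]
  900 → container 3  [load 1850/1900]
  950 → container 4 (new)  [load 950/1900]
  1850 → container 5 (new)  [load 1850/1900]
  900 → container 4  [load 1850/1900]
  1650 → container 6 (new)  [load 1650/1900]
  1800 → container 7 (new)  [load 1800/1900]
7 containers opened.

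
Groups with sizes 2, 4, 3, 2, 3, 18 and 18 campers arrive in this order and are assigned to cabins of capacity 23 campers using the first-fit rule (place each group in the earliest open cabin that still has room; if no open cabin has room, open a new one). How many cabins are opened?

  2 → cabin 1 (new)  [load 2/23]
  4 → cabin 1  [load 6/23]
  3 → cabin 1  [load 9/23]
  2 → cabin 1  [load 11/23]
  3 → cabin 1  [load 14/23]
  18 → cabin 2 (new)  [load 18/23]
  18 → cabin 3 (new)  [load 18/23]
3 cabins opened.

3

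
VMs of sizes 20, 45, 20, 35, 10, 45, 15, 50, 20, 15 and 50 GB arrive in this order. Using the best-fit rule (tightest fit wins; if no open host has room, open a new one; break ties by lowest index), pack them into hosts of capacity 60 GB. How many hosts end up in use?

  20 → host 1 (new)  [load 20/60]
  45 → host 2 (new)  [load 45/60]
  20 → host 1  [load 40/60]
  35 → host 3 (new)  [load 35/60]
  10 → host 2  [load 55/60]
  45 → host 4 (new)  [load 45/60]
  15 → host 4  [load 60/60]
  50 → host 5 (new)  [load 50/60]
  20 → host 1  [load 60/60]
  15 → host 3  [load 50/60]
  50 → host 6 (new)  [load 50/60]
6 hosts opened.

6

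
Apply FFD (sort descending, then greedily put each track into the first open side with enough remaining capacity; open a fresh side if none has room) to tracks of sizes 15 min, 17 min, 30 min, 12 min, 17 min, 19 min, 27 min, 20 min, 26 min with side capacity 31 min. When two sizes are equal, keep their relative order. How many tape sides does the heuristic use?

8

Sorted descending: 30, 27, 26, 20, 19, 17, 17, 15, 12.
  30 → side 1 (new)  [load 30/31]
  27 → side 2 (new)  [load 27/31]
  26 → side 3 (new)  [load 26/31]
  20 → side 4 (new)  [load 20/31]
  19 → side 5 (new)  [load 19/31]
  17 → side 6 (new)  [load 17/31]
  17 → side 7 (new)  [load 17/31]
  15 → side 8 (new)  [load 15/31]
  12 → side 5  [load 31/31]
8 tape sides opened.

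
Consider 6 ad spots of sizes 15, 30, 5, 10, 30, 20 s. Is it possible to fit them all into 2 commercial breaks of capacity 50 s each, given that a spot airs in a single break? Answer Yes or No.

Total = 110 s; ⌈110/50⌉ = 3.
At least 3 commercial breaks are required, but only 2 are allowed.

No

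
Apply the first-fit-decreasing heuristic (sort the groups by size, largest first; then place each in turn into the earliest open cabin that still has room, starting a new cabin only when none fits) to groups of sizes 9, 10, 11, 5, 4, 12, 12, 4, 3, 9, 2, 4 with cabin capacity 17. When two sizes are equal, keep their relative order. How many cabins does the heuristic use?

Sorted descending: 12, 12, 11, 10, 9, 9, 5, 4, 4, 4, 3, 2.
  12 → cabin 1 (new)  [load 12/17]
  12 → cabin 2 (new)  [load 12/17]
  11 → cabin 3 (new)  [load 11/17]
  10 → cabin 4 (new)  [load 10/17]
  9 → cabin 5 (new)  [load 9/17]
  9 → cabin 6 (new)  [load 9/17]
  5 → cabin 1  [load 17/17]
  4 → cabin 2  [load 16/17]
  4 → cabin 3  [load 15/17]
  4 → cabin 4  [load 14/17]
  3 → cabin 4  [load 17/17]
  2 → cabin 3  [load 17/17]
6 cabins opened.

6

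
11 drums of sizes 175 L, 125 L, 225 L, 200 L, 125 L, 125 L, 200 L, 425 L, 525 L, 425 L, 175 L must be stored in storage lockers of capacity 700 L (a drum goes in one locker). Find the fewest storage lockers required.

4

Total = 525 + 425 + 425 + 225 + 200 + 200 + 175 + 175 + 125 + 125 + 125 = 2725 L.
Lower bound: ⌈2725/700⌉ = 4 storage lockers.
A packing using 4 storage lockers:
  locker 1: 525 + 175 = 700
  locker 2: 425 + 225 = 650
  locker 3: 425 + 125 + 125 = 675
  locker 4: 200 + 200 + 175 + 125 = 700
This matches the lower bound, so 4 is optimal.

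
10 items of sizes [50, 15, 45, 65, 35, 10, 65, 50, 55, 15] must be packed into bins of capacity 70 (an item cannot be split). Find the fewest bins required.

7

Total = 65 + 65 + 55 + 50 + 50 + 45 + 35 + 15 + 15 + 10 = 405.
Lower bound: ⌈405/70⌉ = 6 bins.
A packing using 7 bins:
  bin 1: 65 = 65
  bin 2: 65 = 65
  bin 3: 55 + 15 = 70
  bin 4: 50 + 15 = 65
  bin 5: 50 + 10 = 60
  bin 6: 45 = 45
  bin 7: 35 = 35
No arrangement into 6 bins stays within capacity, so 7 is optimal.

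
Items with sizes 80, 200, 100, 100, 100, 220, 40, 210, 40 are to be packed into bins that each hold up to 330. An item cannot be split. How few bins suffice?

4

Total = 220 + 210 + 200 + 100 + 100 + 100 + 80 + 40 + 40 = 1090.
Lower bound: ⌈1090/330⌉ = 4 bins.
A packing using 4 bins:
  bin 1: 220 + 100 = 320
  bin 2: 210 + 100 = 310
  bin 3: 200 + 100 = 300
  bin 4: 80 + 40 + 40 = 160
This matches the lower bound, so 4 is optimal.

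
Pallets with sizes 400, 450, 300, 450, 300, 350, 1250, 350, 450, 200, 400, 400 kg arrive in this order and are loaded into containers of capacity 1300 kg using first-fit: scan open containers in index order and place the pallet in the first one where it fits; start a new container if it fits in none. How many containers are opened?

  400 → container 1 (new)  [load 400/1300]
  450 → container 1  [load 850/1300]
  300 → container 1  [load 1150/1300]
  450 → container 2 (new)  [load 450/1300]
  300 → container 2  [load 750/1300]
  350 → container 2  [load 1100/1300]
  1250 → container 3 (new)  [load 1250/1300]
  350 → container 4 (new)  [load 350/1300]
  450 → container 4  [load 800/1300]
  200 → container 2  [load 1300/1300]
  400 → container 4  [load 1200/1300]
  400 → container 5 (new)  [load 400/1300]
5 containers opened.

5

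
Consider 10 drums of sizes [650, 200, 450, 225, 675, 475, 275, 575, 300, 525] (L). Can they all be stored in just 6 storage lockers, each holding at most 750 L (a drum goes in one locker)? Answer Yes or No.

No

Total = 4350 L; ⌈4350/750⌉ = 6.
The bound of 6 does not rule out 6, but exhaustive search shows no assignment into 6 storage lockers of capacity 750 L exists — the minimum is 7.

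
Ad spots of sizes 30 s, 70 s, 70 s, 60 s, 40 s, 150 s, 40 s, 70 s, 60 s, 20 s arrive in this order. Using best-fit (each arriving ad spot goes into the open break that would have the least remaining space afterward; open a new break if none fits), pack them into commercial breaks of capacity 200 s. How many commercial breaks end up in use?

  30 → break 1 (new)  [load 30/200]
  70 → break 1  [load 100/200]
  70 → break 1  [load 170/200]
  60 → break 2 (new)  [load 60/200]
  40 → break 2  [load 100/200]
  150 → break 3 (new)  [load 150/200]
  40 → break 3  [load 190/200]
  70 → break 2  [load 170/200]
  60 → break 4 (new)  [load 60/200]
  20 → break 1  [load 190/200]
4 commercial breaks opened.

4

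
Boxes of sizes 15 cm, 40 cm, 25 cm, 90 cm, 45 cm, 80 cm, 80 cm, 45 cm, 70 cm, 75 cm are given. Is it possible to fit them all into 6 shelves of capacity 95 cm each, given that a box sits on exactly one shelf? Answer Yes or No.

Total = 565 cm; ⌈565/95⌉ = 6.
The bound of 6 does not rule out 6, but exhaustive search shows no assignment into 6 shelves of capacity 95 cm exists — the minimum is 7.

No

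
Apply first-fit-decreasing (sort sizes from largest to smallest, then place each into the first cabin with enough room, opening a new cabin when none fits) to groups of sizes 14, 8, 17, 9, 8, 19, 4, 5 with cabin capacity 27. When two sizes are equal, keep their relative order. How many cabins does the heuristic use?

Sorted descending: 19, 17, 14, 9, 8, 8, 5, 4.
  19 → cabin 1 (new)  [load 19/27]
  17 → cabin 2 (new)  [load 17/27]
  14 → cabin 3 (new)  [load 14/27]
  9 → cabin 2  [load 26/27]
  8 → cabin 1  [load 27/27]
  8 → cabin 3  [load 22/27]
  5 → cabin 3  [load 27/27]
  4 → cabin 4 (new)  [load 4/27]
4 cabins opened.

4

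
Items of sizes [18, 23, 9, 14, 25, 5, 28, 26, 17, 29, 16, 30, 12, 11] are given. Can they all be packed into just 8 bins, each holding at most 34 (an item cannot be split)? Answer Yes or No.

Total = 263; ⌈263/34⌉ = 8.
The bound of 8 does not rule out 8, but exhaustive search shows no assignment into 8 bins of capacity 34 exists — the minimum is 9.

No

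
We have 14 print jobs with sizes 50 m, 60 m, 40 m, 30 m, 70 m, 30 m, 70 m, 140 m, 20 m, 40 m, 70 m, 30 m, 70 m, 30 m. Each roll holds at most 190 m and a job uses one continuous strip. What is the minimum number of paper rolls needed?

Total = 140 + 70 + 70 + 70 + 70 + 60 + 50 + 40 + 40 + 30 + 30 + 30 + 30 + 20 = 750 m.
Lower bound: ⌈750/190⌉ = 4 paper rolls.
A packing using 4 paper rolls:
  roll 1: 140 + 50 = 190
  roll 2: 70 + 70 + 40 = 180
  roll 3: 70 + 70 + 30 + 20 = 190
  roll 4: 60 + 40 + 30 + 30 + 30 = 190
This matches the lower bound, so 4 is optimal.

4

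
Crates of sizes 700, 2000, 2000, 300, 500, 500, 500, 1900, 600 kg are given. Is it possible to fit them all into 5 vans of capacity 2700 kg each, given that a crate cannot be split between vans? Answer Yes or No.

A valid assignment using 4 vans:
  van 1: 2000 + 700 = 2700
  van 2: 2000 + 600 = 2600
  van 3: 1900 + 500 + 300 = 2700
  van 4: 500 + 500 = 1000
That uses only 4 ≤ 5, so 5 vans are enough.

Yes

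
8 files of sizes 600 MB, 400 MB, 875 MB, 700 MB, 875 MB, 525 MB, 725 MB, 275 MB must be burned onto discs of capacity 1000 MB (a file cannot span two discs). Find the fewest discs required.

Total = 875 + 875 + 725 + 700 + 600 + 525 + 400 + 275 = 4975 MB.
Lower bound: ⌈4975/1000⌉ = 5 discs.
Also, 6 files each exceed 500 MB, and no two of those can share a disc, so at least 6 discs are needed.
A packing using 6 discs:
  disc 1: 875 = 875
  disc 2: 875 = 875
  disc 3: 725 + 275 = 1000
  disc 4: 700 = 700
  disc 5: 600 + 400 = 1000
  disc 6: 525 = 525
This matches the lower bound, so 6 is optimal.

6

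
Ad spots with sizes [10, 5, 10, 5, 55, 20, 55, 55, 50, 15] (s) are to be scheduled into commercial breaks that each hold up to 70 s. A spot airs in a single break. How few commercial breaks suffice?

Total = 55 + 55 + 55 + 50 + 20 + 15 + 10 + 10 + 5 + 5 = 280 s.
Lower bound: ⌈280/70⌉ = 4 commercial breaks.
A packing using 4 commercial breaks:
  break 1: 55 + 15 = 70
  break 2: 55 + 10 + 5 = 70
  break 3: 55 + 10 + 5 = 70
  break 4: 50 + 20 = 70
This matches the lower bound, so 4 is optimal.

4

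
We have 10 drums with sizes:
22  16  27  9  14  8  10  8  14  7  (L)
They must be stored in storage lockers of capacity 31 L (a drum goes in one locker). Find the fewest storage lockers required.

Total = 27 + 22 + 16 + 14 + 14 + 10 + 9 + 8 + 8 + 7 = 135 L.
Lower bound: ⌈135/31⌉ = 5 storage lockers.
A packing using 5 storage lockers:
  locker 1: 27 = 27
  locker 2: 22 + 9 = 31
  locker 3: 16 + 14 = 30
  locker 4: 14 + 10 + 7 = 31
  locker 5: 8 + 8 = 16
This matches the lower bound, so 5 is optimal.

5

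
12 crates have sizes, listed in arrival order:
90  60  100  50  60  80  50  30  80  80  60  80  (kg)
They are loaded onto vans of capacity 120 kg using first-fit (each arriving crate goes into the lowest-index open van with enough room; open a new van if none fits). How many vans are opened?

9

  90 → van 1 (new)  [load 90/120]
  60 → van 2 (new)  [load 60/120]
  100 → van 3 (new)  [load 100/120]
  50 → van 2  [load 110/120]
  60 → van 4 (new)  [load 60/120]
  80 → van 5 (new)  [load 80/120]
  50 → van 4  [load 110/120]
  30 → van 1  [load 120/120]
  80 → van 6 (new)  [load 80/120]
  80 → van 7 (new)  [load 80/120]
  60 → van 8 (new)  [load 60/120]
  80 → van 9 (new)  [load 80/120]
9 vans opened.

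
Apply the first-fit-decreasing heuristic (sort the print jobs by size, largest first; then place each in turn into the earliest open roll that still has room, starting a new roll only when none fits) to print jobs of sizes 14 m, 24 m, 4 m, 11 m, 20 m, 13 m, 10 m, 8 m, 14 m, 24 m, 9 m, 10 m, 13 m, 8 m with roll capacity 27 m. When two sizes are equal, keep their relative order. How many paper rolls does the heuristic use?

8

Sorted descending: 24, 24, 20, 14, 14, 13, 13, 11, 10, 10, 9, 8, 8, 4.
  24 → roll 1 (new)  [load 24/27]
  24 → roll 2 (new)  [load 24/27]
  20 → roll 3 (new)  [load 20/27]
  14 → roll 4 (new)  [load 14/27]
  14 → roll 5 (new)  [load 14/27]
  13 → roll 4  [load 27/27]
  13 → roll 5  [load 27/27]
  11 → roll 6 (new)  [load 11/27]
  10 → roll 6  [load 21/27]
  10 → roll 7 (new)  [load 10/27]
  9 → roll 7  [load 19/27]
  8 → roll 7  [load 27/27]
  8 → roll 8 (new)  [load 8/27]
  4 → roll 3  [load 24/27]
8 paper rolls opened.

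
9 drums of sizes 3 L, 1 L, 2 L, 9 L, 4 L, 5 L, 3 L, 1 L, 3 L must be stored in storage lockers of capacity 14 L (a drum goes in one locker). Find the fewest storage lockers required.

Total = 9 + 5 + 4 + 3 + 3 + 3 + 2 + 1 + 1 = 31 L.
Lower bound: ⌈31/14⌉ = 3 storage lockers.
A packing using 3 storage lockers:
  locker 1: 9 + 5 = 14
  locker 2: 4 + 3 + 3 + 3 + 1 = 14
  locker 3: 2 + 1 = 3
This matches the lower bound, so 3 is optimal.

3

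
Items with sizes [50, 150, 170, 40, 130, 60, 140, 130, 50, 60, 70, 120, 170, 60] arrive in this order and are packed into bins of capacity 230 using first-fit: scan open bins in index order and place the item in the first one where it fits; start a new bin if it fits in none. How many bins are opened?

7

  50 → bin 1 (new)  [load 50/230]
  150 → bin 1  [load 200/230]
  170 → bin 2 (new)  [load 170/230]
  40 → bin 2  [load 210/230]
  130 → bin 3 (new)  [load 130/230]
  60 → bin 3  [load 190/230]
  140 → bin 4 (new)  [load 140/230]
  130 → bin 5 (new)  [load 130/230]
  50 → bin 4  [load 190/230]
  60 → bin 5  [load 190/230]
  70 → bin 6 (new)  [load 70/230]
  120 → bin 6  [load 190/230]
  170 → bin 7 (new)  [load 170/230]
  60 → bin 7  [load 230/230]
7 bins opened.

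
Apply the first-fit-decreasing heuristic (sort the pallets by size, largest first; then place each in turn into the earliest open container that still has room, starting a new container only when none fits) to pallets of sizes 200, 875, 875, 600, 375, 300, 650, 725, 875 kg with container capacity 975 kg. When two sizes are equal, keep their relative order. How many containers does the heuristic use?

6

Sorted descending: 875, 875, 875, 725, 650, 600, 375, 300, 200.
  875 → container 1 (new)  [load 875/975]
  875 → container 2 (new)  [load 875/975]
  875 → container 3 (new)  [load 875/975]
  725 → container 4 (new)  [load 725/975]
  650 → container 5 (new)  [load 650/975]
  600 → container 6 (new)  [load 600/975]
  375 → container 6  [load 975/975]
  300 → container 5  [load 950/975]
  200 → container 4  [load 925/975]
6 containers opened.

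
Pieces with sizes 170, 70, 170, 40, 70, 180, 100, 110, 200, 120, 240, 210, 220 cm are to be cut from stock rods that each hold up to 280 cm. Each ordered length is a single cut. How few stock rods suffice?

Total = 240 + 220 + 210 + 200 + 180 + 170 + 170 + 120 + 110 + 100 + 70 + 70 + 40 = 1900 cm.
Lower bound: ⌈1900/280⌉ = 7 stock rods.
A packing using 8 stock rods:
  stock rod 1: 240 + 40 = 280
  stock rod 2: 220 = 220
  stock rod 3: 210 + 70 = 280
  stock rod 4: 200 + 70 = 270
  stock rod 5: 180 + 100 = 280
  stock rod 6: 170 + 110 = 280
  stock rod 7: 170 = 170
  stock rod 8: 120 = 120
No arrangement into 7 stock rods stays within capacity, so 8 is optimal.

8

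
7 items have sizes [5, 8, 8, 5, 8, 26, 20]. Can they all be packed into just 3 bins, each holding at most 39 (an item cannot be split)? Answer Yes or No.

A valid assignment using 3 bins:
  bin 1: 26 + 8 + 5 = 39
  bin 2: 20 + 8 + 8 = 36
  bin 3: 5 = 5
Every load is within 39, so 3 bins suffice.

Yes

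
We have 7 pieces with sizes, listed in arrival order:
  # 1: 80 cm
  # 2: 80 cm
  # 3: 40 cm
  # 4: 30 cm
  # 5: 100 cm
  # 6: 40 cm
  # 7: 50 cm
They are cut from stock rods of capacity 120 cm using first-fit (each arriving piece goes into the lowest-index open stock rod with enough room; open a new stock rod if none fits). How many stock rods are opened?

  80 → stock rod 1 (new)  [load 80/120]
  80 → stock rod 2 (new)  [load 80/120]
  40 → stock rod 1  [load 120/120]
  30 → stock rod 2  [load 110/120]
  100 → stock rod 3 (new)  [load 100/120]
  40 → stock rod 4 (new)  [load 40/120]
  50 → stock rod 4  [load 90/120]
4 stock rods opened.

4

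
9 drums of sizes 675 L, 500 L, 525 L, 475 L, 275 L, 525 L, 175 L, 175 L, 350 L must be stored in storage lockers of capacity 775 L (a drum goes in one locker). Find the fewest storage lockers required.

Total = 675 + 525 + 525 + 500 + 475 + 350 + 275 + 175 + 175 = 3675 L.
Lower bound: ⌈3675/775⌉ = 5 storage lockers.
A packing using 6 storage lockers:
  locker 1: 675 = 675
  locker 2: 525 + 175 = 700
  locker 3: 525 + 175 = 700
  locker 4: 500 + 275 = 775
  locker 5: 475 = 475
  locker 6: 350 = 350
No arrangement into 5 storage lockers stays within capacity, so 6 is optimal.

6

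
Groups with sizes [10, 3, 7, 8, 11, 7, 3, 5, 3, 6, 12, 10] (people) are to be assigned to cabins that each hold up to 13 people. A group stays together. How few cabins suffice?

7

Total = 12 + 11 + 10 + 10 + 8 + 7 + 7 + 6 + 5 + 3 + 3 + 3 = 85 people.
Lower bound: ⌈85/13⌉ = 7 cabins.
A packing using 7 cabins:
  cabin 1: 12 = 12
  cabin 2: 11 = 11
  cabin 3: 10 + 3 = 13
  cabin 4: 10 + 3 = 13
  cabin 5: 8 + 5 = 13
  cabin 6: 7 + 6 = 13
  cabin 7: 7 + 3 = 10
This matches the lower bound, so 7 is optimal.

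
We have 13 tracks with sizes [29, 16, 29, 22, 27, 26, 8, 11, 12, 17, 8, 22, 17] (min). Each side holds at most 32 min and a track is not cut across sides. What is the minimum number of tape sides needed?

9

Total = 29 + 29 + 27 + 26 + 22 + 22 + 17 + 17 + 16 + 12 + 11 + 8 + 8 = 244 min.
Lower bound: ⌈244/32⌉ = 8 tape sides.
A packing using 9 tape sides:
  side 1: 29 = 29
  side 2: 29 = 29
  side 3: 27 = 27
  side 4: 26 = 26
  side 5: 22 + 8 = 30
  side 6: 22 + 8 = 30
  side 7: 17 + 12 = 29
  side 8: 17 + 11 = 28
  side 9: 16 = 16
No arrangement into 8 tape sides stays within capacity, so 9 is optimal.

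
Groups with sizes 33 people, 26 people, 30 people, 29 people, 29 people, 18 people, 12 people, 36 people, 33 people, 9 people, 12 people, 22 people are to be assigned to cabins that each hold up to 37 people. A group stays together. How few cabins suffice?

Total = 36 + 33 + 33 + 30 + 29 + 29 + 26 + 22 + 18 + 12 + 12 + 9 = 289 people.
Lower bound: ⌈289/37⌉ = 8 cabins.
A packing using 9 cabins:
  cabin 1: 36 = 36
  cabin 2: 33 = 33
  cabin 3: 33 = 33
  cabin 4: 30 = 30
  cabin 5: 29 = 29
  cabin 6: 29 = 29
  cabin 7: 26 + 9 = 35
  cabin 8: 22 + 12 = 34
  cabin 9: 18 + 12 = 30
No arrangement into 8 cabins stays within capacity, so 9 is optimal.

9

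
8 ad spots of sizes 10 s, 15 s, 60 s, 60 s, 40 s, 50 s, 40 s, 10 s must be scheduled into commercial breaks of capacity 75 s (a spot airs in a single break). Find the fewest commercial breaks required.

5

Total = 60 + 60 + 50 + 40 + 40 + 15 + 10 + 10 = 285 s.
Lower bound: ⌈285/75⌉ = 4 commercial breaks.
Also, 5 ad spots each exceed 75/2 s, and no two of those can share a break, so at least 5 commercial breaks are needed.
A packing using 5 commercial breaks:
  break 1: 60 + 15 = 75
  break 2: 60 + 10 = 70
  break 3: 50 + 10 = 60
  break 4: 40 = 40
  break 5: 40 = 40
This matches the lower bound, so 5 is optimal.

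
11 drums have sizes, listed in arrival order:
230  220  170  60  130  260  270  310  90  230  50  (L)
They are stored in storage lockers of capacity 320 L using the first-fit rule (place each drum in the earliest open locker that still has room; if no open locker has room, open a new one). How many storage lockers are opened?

  230 → locker 1 (new)  [load 230/320]
  220 → locker 2 (new)  [load 220/320]
  170 → locker 3 (new)  [load 170/320]
  60 → locker 1  [load 290/320]
  130 → locker 3  [load 300/320]
  260 → locker 4 (new)  [load 260/320]
  270 → locker 5 (new)  [load 270/320]
  310 → locker 6 (new)  [load 310/320]
  90 → locker 2  [load 310/320]
  230 → locker 7 (new)  [load 230/320]
  50 → locker 4  [load 310/320]
7 storage lockers opened.

7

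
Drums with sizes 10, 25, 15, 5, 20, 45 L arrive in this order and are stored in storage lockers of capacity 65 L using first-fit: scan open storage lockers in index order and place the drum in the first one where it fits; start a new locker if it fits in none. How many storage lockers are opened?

2

  10 → locker 1 (new)  [load 10/65]
  25 → locker 1  [load 35/65]
  15 → locker 1  [load 50/65]
  5 → locker 1  [load 55/65]
  20 → locker 2 (new)  [load 20/65]
  45 → locker 2  [load 65/65]
2 storage lockers opened.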